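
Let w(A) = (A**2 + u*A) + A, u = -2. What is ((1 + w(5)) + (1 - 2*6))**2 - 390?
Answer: -290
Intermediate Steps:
w(A) = A**2 - A (w(A) = (A**2 - 2*A) + A = A**2 - A)
((1 + w(5)) + (1 - 2*6))**2 - 390 = ((1 + 5*(-1 + 5)) + (1 - 2*6))**2 - 390 = ((1 + 5*4) + (1 - 12))**2 - 390 = ((1 + 20) - 11)**2 - 390 = (21 - 11)**2 - 390 = 10**2 - 390 = 100 - 390 = -290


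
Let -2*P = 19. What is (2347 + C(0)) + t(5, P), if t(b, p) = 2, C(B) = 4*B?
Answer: 2349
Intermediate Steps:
P = -19/2 (P = -½*19 = -19/2 ≈ -9.5000)
(2347 + C(0)) + t(5, P) = (2347 + 4*0) + 2 = (2347 + 0) + 2 = 2347 + 2 = 2349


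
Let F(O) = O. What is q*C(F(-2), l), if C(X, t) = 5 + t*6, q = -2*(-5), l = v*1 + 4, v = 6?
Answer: 650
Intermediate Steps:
l = 10 (l = 6*1 + 4 = 6 + 4 = 10)
q = 10
C(X, t) = 5 + 6*t
q*C(F(-2), l) = 10*(5 + 6*10) = 10*(5 + 60) = 10*65 = 650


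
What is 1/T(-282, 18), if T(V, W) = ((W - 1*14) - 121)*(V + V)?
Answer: 1/65988 ≈ 1.5154e-5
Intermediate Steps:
T(V, W) = 2*V*(-135 + W) (T(V, W) = ((W - 14) - 121)*(2*V) = ((-14 + W) - 121)*(2*V) = (-135 + W)*(2*V) = 2*V*(-135 + W))
1/T(-282, 18) = 1/(2*(-282)*(-135 + 18)) = 1/(2*(-282)*(-117)) = 1/65988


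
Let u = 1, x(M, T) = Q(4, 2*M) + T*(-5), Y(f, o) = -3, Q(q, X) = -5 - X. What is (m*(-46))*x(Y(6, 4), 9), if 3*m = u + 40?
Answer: 82984/3 ≈ 27661.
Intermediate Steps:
x(M, T) = -5 - 5*T - 2*M (x(M, T) = (-5 - 2*M) + T*(-5) = (-5 - 2*M) - 5*T = -5 - 5*T - 2*M)
m = 41/3 (m = (1 + 40)/3 = (1/3)*41 = 41/3 ≈ 13.667)
(m*(-46))*x(Y(6, 4), 9) = ((41/3)*(-46))*(-5 - 5*9 - 2*(-3)) = -1886*(-5 - 45 + 6)/3 = -1886/3*(-44) = 82984/3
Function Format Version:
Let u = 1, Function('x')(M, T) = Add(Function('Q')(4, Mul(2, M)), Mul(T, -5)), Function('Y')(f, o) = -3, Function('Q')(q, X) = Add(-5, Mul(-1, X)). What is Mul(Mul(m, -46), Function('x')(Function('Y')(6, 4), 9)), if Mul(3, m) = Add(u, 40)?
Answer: Rational(82984, 3) ≈ 27661.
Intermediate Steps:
Function('x')(M, T) = Add(-5, Mul(-5, T), Mul(-2, M)) (Function('x')(M, T) = Add(Add(-5, Mul(-1, Mul(2, M))), Mul(T, -5)) = Add(Add(-5, Mul(-2, M)), Mul(-5, T)) = Add(-5, Mul(-5, T), Mul(-2, M)))
m = Rational(41, 3) (m = Mul(Rational(1, 3), Add(1, 40)) = Mul(Rational(1, 3), 41) = Rational(41, 3) ≈ 13.667)
Mul(Mul(m, -46), Function('x')(Function('Y')(6, 4), 9)) = Mul(Mul(Rational(41, 3), -46), Add(-5, Mul(-5, 9), Mul(-2, -3))) = Mul(Rational(-1886, 3), Add(-5, -45, 6)) = Mul(Rational(-1886, 3), -44) = Rational(82984, 3)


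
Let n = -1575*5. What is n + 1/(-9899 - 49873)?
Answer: -470704501/59772 ≈ -7875.0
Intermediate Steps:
n = -7875
n + 1/(-9899 - 49873) = -7875 + 1/(-9899 - 49873) = -7875 + 1/(-59772) = -7875 - 1/59772 = -470704501/59772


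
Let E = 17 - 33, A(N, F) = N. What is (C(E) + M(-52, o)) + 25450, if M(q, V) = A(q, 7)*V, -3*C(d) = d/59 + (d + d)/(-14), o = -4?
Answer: 31789430/1239 ≈ 25657.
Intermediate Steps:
E = -16
C(d) = 52*d/1239 (C(d) = -(d/59 + (d + d)/(-14))/3 = -(d*(1/59) + (2*d)*(-1/14))/3 = -(d/59 - d/7)/3 = -(-52)*d/1239 = 52*d/1239)
M(q, V) = V*q (M(q, V) = q*V = V*q)
(C(E) + M(-52, o)) + 25450 = ((52/1239)*(-16) - 4*(-52)) + 25450 = (-832/1239 + 208) + 25450 = 256880/1239 + 25450 = 31789430/1239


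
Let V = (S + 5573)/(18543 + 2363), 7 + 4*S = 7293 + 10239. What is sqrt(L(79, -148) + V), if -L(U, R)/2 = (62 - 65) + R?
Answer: sqrt(528801904090)/41812 ≈ 17.392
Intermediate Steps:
L(U, R) = 6 - 2*R (L(U, R) = -2*((62 - 65) + R) = -2*(-3 + R) = 6 - 2*R)
S = 17525/4 (S = -7/4 + (7293 + 10239)/4 = -7/4 + (1/4)*17532 = -7/4 + 4383 = 17525/4 ≈ 4381.3)
V = 39817/83624 (V = (17525/4 + 5573)/(18543 + 2363) = (39817/4)/20906 = (39817/4)*(1/20906) = 39817/83624 ≈ 0.47614)
sqrt(L(79, -148) + V) = sqrt((6 - 2*(-148)) + 39817/83624) = sqrt((6 + 296) + 39817/83624) = sqrt(302 + 39817/83624) = sqrt(25294265/83624) = sqrt(528801904090)/41812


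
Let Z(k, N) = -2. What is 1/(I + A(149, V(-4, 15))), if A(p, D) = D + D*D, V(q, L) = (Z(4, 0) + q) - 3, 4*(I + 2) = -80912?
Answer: -1/20158 ≈ -4.9608e-5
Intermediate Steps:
I = -20230 (I = -2 + (¼)*(-80912) = -2 - 20228 = -20230)
V(q, L) = -5 + q (V(q, L) = (-2 + q) - 3 = -5 + q)
A(p, D) = D + D²
1/(I + A(149, V(-4, 15))) = 1/(-20230 + (-5 - 4)*(1 + (-5 - 4))) = 1/(-20230 - 9*(1 - 9)) = 1/(-20230 - 9*(-8)) = 1/(-20230 + 72) = 1/(-20158) = -1/20158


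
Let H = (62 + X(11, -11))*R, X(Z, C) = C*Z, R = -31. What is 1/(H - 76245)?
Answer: -1/74416 ≈ -1.3438e-5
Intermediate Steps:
H = 1829 (H = (62 - 11*11)*(-31) = (62 - 121)*(-31) = -59*(-31) = 1829)
1/(H - 76245) = 1/(1829 - 76245) = 1/(-74416) = -1/74416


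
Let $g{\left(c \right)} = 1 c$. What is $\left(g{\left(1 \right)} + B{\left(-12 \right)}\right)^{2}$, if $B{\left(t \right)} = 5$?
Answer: $36$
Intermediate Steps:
$g{\left(c \right)} = c$
$\left(g{\left(1 \right)} + B{\left(-12 \right)}\right)^{2} = \left(1 + 5\right)^{2} = 6^{2} = 36$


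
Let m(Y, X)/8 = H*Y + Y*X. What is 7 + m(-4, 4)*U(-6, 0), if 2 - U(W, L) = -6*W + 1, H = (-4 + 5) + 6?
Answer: 12327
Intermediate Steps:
H = 7 (H = 1 + 6 = 7)
m(Y, X) = 56*Y + 8*X*Y (m(Y, X) = 8*(7*Y + Y*X) = 8*(7*Y + X*Y) = 56*Y + 8*X*Y)
U(W, L) = 1 + 6*W (U(W, L) = 2 - (-6*W + 1) = 2 - (1 - 6*W) = 2 + (-1 + 6*W) = 1 + 6*W)
7 + m(-4, 4)*U(-6, 0) = 7 + (8*(-4)*(7 + 4))*(1 + 6*(-6)) = 7 + (8*(-4)*11)*(1 - 36) = 7 - 352*(-35) = 7 + 12320 = 12327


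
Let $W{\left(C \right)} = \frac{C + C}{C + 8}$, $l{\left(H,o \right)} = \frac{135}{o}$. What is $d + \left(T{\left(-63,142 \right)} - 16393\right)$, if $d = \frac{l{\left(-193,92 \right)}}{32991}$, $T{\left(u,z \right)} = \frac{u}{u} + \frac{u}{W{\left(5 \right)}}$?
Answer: $- \frac{83335199793}{5058620} \approx -16474.0$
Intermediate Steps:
$W{\left(C \right)} = \frac{2 C}{8 + C}$
$T{\left(u,z \right)} = 1 + \frac{13 u}{10}$ ($T{\left(u,z \right)} = \frac{u}{u} + \frac{u}{2 \cdot 5 \frac{1}{8 + 5}} = 1 + \frac{u}{2 \cdot 5 \cdot \frac{1}{13}} = 1 + \frac{u}{\frac{10}{13}} = 1 + u \frac{13}{10} = 1 + \frac{13 u}{10}$)
$d = \frac{45}{1011724}$ ($d = \frac{135 \cdot \frac{1}{92}}{32991} = 135 \cdot \frac{1}{92} \cdot \frac{1}{32991} = \frac{135}{92} \cdot \frac{1}{32991} = \frac{45}{1011724} \approx 4.4479 \cdot 10^{-5}$)
$d + \left(T{\left(-63,142 \right)} - 16393\right) = \frac{45}{1011724} + \left(\left(1 + \frac{13}{10} \left(-63\right)\right) - 16393\right) = \frac{45}{1011724} + \left(\left(1 - \frac{819}{10}\right) - 16393\right) = \frac{45}{1011724} - \frac{164739}{10} = - \frac{83335199793}{5058620}$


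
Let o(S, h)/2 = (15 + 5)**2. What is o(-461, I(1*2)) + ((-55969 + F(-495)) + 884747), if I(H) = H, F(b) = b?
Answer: 829083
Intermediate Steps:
o(S, h) = 800 (o(S, h) = 2*(15 + 5)**2 = 2*20**2 = 2*400 = 800)
o(-461, I(1*2)) + ((-55969 + F(-495)) + 884747) = 800 + ((-55969 - 495) + 884747) = 800 + (-56464 + 884747) = 800 + 828283 = 829083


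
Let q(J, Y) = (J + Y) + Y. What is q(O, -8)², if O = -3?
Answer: 361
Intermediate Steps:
q(J, Y) = J + 2*Y
q(O, -8)² = (-3 + 2*(-8))² = (-3 - 16)² = (-19)² = 361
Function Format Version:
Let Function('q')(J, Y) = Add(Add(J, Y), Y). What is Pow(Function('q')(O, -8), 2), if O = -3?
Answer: 361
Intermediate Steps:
Function('q')(J, Y) = Add(J, Mul(2, Y))
Pow(Function('q')(O, -8), 2) = Pow(Add(-3, Mul(2, -8)), 2) = Pow(Add(-3, -16), 2) = Pow(-19, 2) = 361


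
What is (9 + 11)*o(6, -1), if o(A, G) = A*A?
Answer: 720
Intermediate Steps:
o(A, G) = A**2
(9 + 11)*o(6, -1) = (9 + 11)*6**2 = 20*36 = 720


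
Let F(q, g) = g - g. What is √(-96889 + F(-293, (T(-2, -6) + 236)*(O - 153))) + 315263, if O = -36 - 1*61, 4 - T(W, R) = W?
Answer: 315263 + I*√96889 ≈ 3.1526e+5 + 311.27*I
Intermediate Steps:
T(W, R) = 4 - W
O = -97 (O = -36 - 61 = -97)
F(q, g) = 0
√(-96889 + F(-293, (T(-2, -6) + 236)*(O - 153))) + 315263 = √(-96889 + 0) + 315263 = √(-96889) + 315263 = I*√96889 + 315263 = 315263 + I*√96889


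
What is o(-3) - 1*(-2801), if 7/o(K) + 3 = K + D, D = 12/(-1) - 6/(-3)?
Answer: 44809/16 ≈ 2800.6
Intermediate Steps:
D = -10 (D = 12*(-1) - 6*(-1/3) = -12 + 2 = -10)
o(K) = 7/(-13 + K) (o(K) = 7/(-3 + (K - 10)) = 7/(-3 + (-10 + K)) = 7/(-13 + K))
o(-3) - 1*(-2801) = 7/(-13 - 3) - 1*(-2801) = 7/(-16) + 2801 = 7*(-1/16) + 2801 = -7/16 + 2801 = 44809/16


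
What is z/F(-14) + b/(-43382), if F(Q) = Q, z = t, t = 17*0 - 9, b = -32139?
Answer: 210096/151837 ≈ 1.3837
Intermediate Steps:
t = -9 (t = 0 - 9 = -9)
z = -9
z/F(-14) + b/(-43382) = -9/(-14) - 32139/(-43382) = -9*(-1/14) - 32139*(-1/43382) = 9/14 + 32139/43382 = 210096/151837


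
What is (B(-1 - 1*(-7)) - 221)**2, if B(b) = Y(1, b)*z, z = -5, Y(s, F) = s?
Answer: 51076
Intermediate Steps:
B(b) = -5 (B(b) = 1*(-5) = -5)
(B(-1 - 1*(-7)) - 221)**2 = (-5 - 221)**2 = (-226)**2 = 51076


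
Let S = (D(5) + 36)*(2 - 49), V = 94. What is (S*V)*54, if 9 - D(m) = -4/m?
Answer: -54632988/5 ≈ -1.0927e+7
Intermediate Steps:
D(m) = 9 + 4/m (D(m) = 9 - (-4)/m = 9 + 4/m)
S = -10763/5 (S = ((9 + 4/5) + 36)*(2 - 49) = ((9 + 4*(⅕)) + 36)*(-47) = ((9 + ⅘) + 36)*(-47) = (49/5 + 36)*(-47) = (229/5)*(-47) = -10763/5 ≈ -2152.6)
(S*V)*54 = -10763/5*94*54 = -1011722/5*54 = -54632988/5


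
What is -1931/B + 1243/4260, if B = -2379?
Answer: 1242573/1126060 ≈ 1.1035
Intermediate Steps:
-1931/B + 1243/4260 = -1931/(-2379) + 1243/4260 = -1931*(-1/2379) + 1243*(1/4260) = 1931/2379 + 1243/4260 = 1242573/1126060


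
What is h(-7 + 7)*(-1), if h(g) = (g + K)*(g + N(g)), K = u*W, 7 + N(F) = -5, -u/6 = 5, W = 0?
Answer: 0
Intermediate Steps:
u = -30 (u = -6*5 = -30)
N(F) = -12 (N(F) = -7 - 5 = -12)
K = 0 (K = -30*0 = 0)
h(g) = g*(-12 + g) (h(g) = (g + 0)*(g - 12) = g*(-12 + g))
h(-7 + 7)*(-1) = ((-7 + 7)*(-12 + (-7 + 7)))*(-1) = (0*(-12 + 0))*(-1) = (0*(-12))*(-1) = 0*(-1) = 0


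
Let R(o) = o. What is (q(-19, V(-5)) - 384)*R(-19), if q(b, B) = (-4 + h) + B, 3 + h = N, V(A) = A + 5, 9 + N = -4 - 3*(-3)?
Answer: 7505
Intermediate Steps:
N = -4 (N = -9 + (-4 - 3*(-3)) = -9 + (-4 + 9) = -9 + 5 = -4)
V(A) = 5 + A
h = -7 (h = -3 - 4 = -7)
q(b, B) = -11 + B (q(b, B) = (-4 - 7) + B = -11 + B)
(q(-19, V(-5)) - 384)*R(-19) = ((-11 + (5 - 5)) - 384)*(-19) = ((-11 + 0) - 384)*(-19) = (-11 - 384)*(-19) = -395*(-19) = 7505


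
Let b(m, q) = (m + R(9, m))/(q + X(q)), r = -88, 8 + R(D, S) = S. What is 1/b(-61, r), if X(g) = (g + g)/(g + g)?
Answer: 87/130 ≈ 0.66923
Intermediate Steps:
R(D, S) = -8 + S
X(g) = 1 (X(g) = (2*g)/((2*g)) = (2*g)*(1/(2*g)) = 1)
b(m, q) = (-8 + 2*m)/(1 + q) (b(m, q) = (m + (-8 + m))/(q + 1) = (-8 + 2*m)/(1 + q))
1/b(-61, r) = 1/(2*(-4 - 61)/(1 - 88)) = 1/(2*(-65)/(-87)) = 1/(2*(-1/87)*(-65)) = 1/(130/87) = 87/130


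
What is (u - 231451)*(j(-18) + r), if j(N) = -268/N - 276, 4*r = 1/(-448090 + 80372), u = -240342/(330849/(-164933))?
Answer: 42555887223595447639/1459909590984 ≈ 2.9150e+7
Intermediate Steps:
u = 13213442362/110283 (u = -240342/(330849*(-1/164933)) = -240342/(-330849/164933) = -240342*(-164933/330849) = 13213442362/110283 ≈ 1.1981e+5)
r = -1/1470872 (r = 1/(4*(-448090 + 80372)) = (¼)/(-367718) = (¼)*(-1/367718) = -1/1470872 ≈ -6.7987e-7)
j(N) = -276 - 268/N
(u - 231451)*(j(-18) + r) = (13213442362/110283 - 231451)*((-276 - 268/(-18)) - 1/1470872) = -12311668271*((-276 - 268*(-1/18)) - 1/1470872)/110283 = -12311668271*((-276 + 134/9) - 1/1470872)/110283 = -12311668271*(-2350/9 - 1/1470872)/110283 = -12311668271/110283*(-3456549209/13237848) = 42555887223595447639/1459909590984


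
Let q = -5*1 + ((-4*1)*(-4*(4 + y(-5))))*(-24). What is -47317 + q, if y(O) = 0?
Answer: -48858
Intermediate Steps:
q = -1541 (q = -5*1 + ((-4*1)*(-4*(4 + 0)))*(-24) = -5 - (-16)*4*(-24) = -5 - 4*(-16)*(-24) = -5 + 64*(-24) = -5 - 1536 = -1541)
-47317 + q = -47317 - 1541 = -48858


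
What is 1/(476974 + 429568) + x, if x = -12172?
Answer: -11034429223/906542 ≈ -12172.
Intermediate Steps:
1/(476974 + 429568) + x = 1/(476974 + 429568) - 12172 = 1/906542 - 12172 = -11034429223/906542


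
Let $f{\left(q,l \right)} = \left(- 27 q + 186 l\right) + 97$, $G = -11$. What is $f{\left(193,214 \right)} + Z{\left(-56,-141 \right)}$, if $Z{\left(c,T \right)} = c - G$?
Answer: $34645$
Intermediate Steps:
$Z{\left(c,T \right)} = 11 + c$ ($Z{\left(c,T \right)} = c - -11 = c + 11 = 11 + c$)
$f{\left(q,l \right)} = 97 - 27 q + 186 l$
$f{\left(193,214 \right)} + Z{\left(-56,-141 \right)} = \left(97 - 5211 + 186 \cdot 214\right) + \left(11 - 56\right) = \left(97 - 5211 + 39804\right) - 45 = 34690 - 45 = 34645$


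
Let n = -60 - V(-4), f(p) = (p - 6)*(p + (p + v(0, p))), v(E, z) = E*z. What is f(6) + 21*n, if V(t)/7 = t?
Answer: -672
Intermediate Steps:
V(t) = 7*t
f(p) = 2*p*(-6 + p) (f(p) = (p - 6)*(p + (p + 0*p)) = (-6 + p)*(p + (p + 0)) = (-6 + p)*(p + p) = (-6 + p)*(2*p) = 2*p*(-6 + p))
n = -32 (n = -60 - 7*(-4) = -60 - 1*(-28) = -60 + 28 = -32)
f(6) + 21*n = 2*6*(-6 + 6) + 21*(-32) = 2*6*0 - 672 = 0 - 672 = -672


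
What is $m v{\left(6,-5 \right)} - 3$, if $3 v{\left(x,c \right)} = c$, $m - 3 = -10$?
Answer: $\frac{26}{3} \approx 8.6667$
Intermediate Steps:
$m = -7$ ($m = 3 - 10 = -7$)
$v{\left(x,c \right)} = \frac{c}{3}$
$m v{\left(6,-5 \right)} - 3 = - 7 \cdot \frac{1}{3} \left(-5\right) - 3 = \left(-7\right) \left(- \frac{5}{3}\right) - 3 = \frac{35}{3} - 3 = \frac{26}{3}$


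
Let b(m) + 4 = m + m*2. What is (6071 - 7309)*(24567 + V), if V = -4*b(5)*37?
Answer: -28398482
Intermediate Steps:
b(m) = -4 + 3*m (b(m) = -4 + (m + m*2) = -4 + (m + 2*m) = -4 + 3*m)
V = -1628 (V = -4*(-4 + 3*5)*37 = -4*(-4 + 15)*37 = -4*11*37 = -44*37 = -1628)
(6071 - 7309)*(24567 + V) = (6071 - 7309)*(24567 - 1628) = -1238*22939 = -28398482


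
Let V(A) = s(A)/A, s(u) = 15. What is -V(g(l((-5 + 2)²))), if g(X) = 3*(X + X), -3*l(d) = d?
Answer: ⅚ ≈ 0.83333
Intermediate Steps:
l(d) = -d/3
g(X) = 6*X (g(X) = 3*(2*X) = 6*X)
V(A) = 15/A
-V(g(l((-5 + 2)²))) = -15/(6*(-(-5 + 2)²/3)) = -15/(6*(-⅓*(-3)²)) = -15/(6*(-⅓*9)) = -15/(6*(-3)) = -15/(-18) = -15*(-1)/18 = -1*(-⅚) = ⅚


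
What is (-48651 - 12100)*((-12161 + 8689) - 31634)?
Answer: 2132724606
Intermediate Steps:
(-48651 - 12100)*((-12161 + 8689) - 31634) = -60751*(-3472 - 31634) = -60751*(-35106) = 2132724606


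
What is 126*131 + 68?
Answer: 16574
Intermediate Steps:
126*131 + 68 = 16506 + 68 = 16574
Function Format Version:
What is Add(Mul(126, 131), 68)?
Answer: 16574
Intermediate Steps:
Add(Mul(126, 131), 68) = Add(16506, 68) = 16574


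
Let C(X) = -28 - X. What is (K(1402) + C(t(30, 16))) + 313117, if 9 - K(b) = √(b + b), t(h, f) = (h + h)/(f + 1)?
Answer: 5322606/17 - 2*√701 ≈ 3.1304e+5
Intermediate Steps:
t(h, f) = 2*h/(1 + f) (t(h, f) = (2*h)/(1 + f) = 2*h/(1 + f))
K(b) = 9 - √2*√b (K(b) = 9 - √(b + b) = 9 - √(2*b) = 9 - √2*√b)
(K(1402) + C(t(30, 16))) + 313117 = ((9 - √2*√1402) + (-28 - 2*30/(1 + 16))) + 313117 = ((9 - 2*√701) + (-28 - 2*30/17)) + 313117 = ((9 - 2*√701) + (-28 - 1*60/17)) + 313117 = ((9 - 2*√701) + (-28 - 60/17)) + 313117 = ((9 - 2*√701) - 536/17) + 313117 = (-383/17 - 2*√701) + 313117 = 5322606/17 - 2*√701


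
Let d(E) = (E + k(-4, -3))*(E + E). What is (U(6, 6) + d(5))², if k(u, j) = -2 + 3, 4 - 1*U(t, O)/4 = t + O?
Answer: 784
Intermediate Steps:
U(t, O) = 16 - 4*O - 4*t (U(t, O) = 16 - 4*(t + O) = 16 - 4*(O + t) = 16 + (-4*O - 4*t) = 16 - 4*O - 4*t)
k(u, j) = 1
d(E) = 2*E*(1 + E) (d(E) = (E + 1)*(E + E) = (1 + E)*(2*E) = 2*E*(1 + E))
(U(6, 6) + d(5))² = ((16 - 4*6 - 4*6) + 2*5*(1 + 5))² = ((16 - 24 - 24) + 2*5*6)² = (-32 + 60)² = 28² = 784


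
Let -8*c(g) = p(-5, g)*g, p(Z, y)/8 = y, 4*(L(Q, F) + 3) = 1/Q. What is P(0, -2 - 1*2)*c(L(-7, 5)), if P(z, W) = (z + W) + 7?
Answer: -21675/784 ≈ -27.647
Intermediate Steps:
L(Q, F) = -3 + 1/(4*Q)
p(Z, y) = 8*y
c(g) = -g**2 (c(g) = -8*g*g/8 = -g**2)
P(z, W) = 7 + W + z (P(z, W) = (W + z) + 7 = 7 + W + z)
P(0, -2 - 1*2)*c(L(-7, 5)) = (7 + (-2 - 1*2) + 0)*(-(-3 + (1/4)/(-7))**2) = (7 + (-2 - 2) + 0)*(-(-3 + (1/4)*(-1/7))**2) = (7 - 4 + 0)*(-(-3 - 1/28)**2) = 3*(-(-85/28)**2) = 3*(-1*7225/784) = 3*(-7225/784) = -21675/784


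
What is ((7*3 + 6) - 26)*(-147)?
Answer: -147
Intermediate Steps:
((7*3 + 6) - 26)*(-147) = ((21 + 6) - 26)*(-147) = (27 - 26)*(-147) = 1*(-147) = -147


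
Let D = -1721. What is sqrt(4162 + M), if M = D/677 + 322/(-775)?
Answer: 11*sqrt(378485035607)/104935 ≈ 64.491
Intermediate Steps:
M = -1551769/524675 (M = -1721/677 + 322/(-775) = -1721*1/677 + 322*(-1/775) = -1721/677 - 322/775 = -1551769/524675 ≈ -2.9576)
sqrt(4162 + M) = sqrt(4162 - 1551769/524675) = sqrt(2182145581/524675) = 11*sqrt(378485035607)/104935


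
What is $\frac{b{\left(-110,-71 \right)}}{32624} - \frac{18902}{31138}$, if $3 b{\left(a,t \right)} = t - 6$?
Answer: $- \frac{926187085}{1523769168} \approx -0.60783$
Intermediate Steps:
$b{\left(a,t \right)} = -2 + \frac{t}{3}$ ($b{\left(a,t \right)} = \frac{t - 6}{3} = \frac{-6 + t}{3} = -2 + \frac{t}{3}$)
$\frac{b{\left(-110,-71 \right)}}{32624} - \frac{18902}{31138} = \frac{-2 + \frac{1}{3} \left(-71\right)}{32624} - \frac{18902}{31138} = \left(-2 - \frac{71}{3}\right) \frac{1}{32624} - \frac{9451}{15569} = \left(- \frac{77}{3}\right) \frac{1}{32624} - \frac{9451}{15569} = - \frac{77}{97872} - \frac{9451}{15569} = - \frac{926187085}{1523769168}$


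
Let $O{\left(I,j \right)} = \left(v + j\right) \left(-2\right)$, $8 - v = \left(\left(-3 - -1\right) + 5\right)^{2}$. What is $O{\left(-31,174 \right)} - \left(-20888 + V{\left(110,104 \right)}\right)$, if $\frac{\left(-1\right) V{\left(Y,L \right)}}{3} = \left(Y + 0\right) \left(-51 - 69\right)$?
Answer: $-19058$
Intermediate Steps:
$v = -1$ ($v = 8 - \left(\left(-3 - -1\right) + 5\right)^{2} = 8 - \left(\left(-3 + 1\right) + 5\right)^{2} = 8 - \left(-2 + 5\right)^{2} = 8 - 3^{2} = 8 - 9 = -1$)
$V{\left(Y,L \right)} = 360 Y$ ($V{\left(Y,L \right)} = - 3 \left(Y + 0\right) \left(-51 - 69\right) = - 3 Y \left(-120\right) = - 3 \left(- 120 Y\right) = 360 Y$)
$O{\left(I,j \right)} = 2 - 2 j$ ($O{\left(I,j \right)} = \left(-1 + j\right) \left(-2\right) = 2 - 2 j$)
$O{\left(-31,174 \right)} - \left(-20888 + V{\left(110,104 \right)}\right) = \left(2 - 348\right) - \left(-20888 + 360 \cdot 110\right) = \left(2 - 348\right) - \left(-20888 + 39600\right) = -346 - 18712 = -19058$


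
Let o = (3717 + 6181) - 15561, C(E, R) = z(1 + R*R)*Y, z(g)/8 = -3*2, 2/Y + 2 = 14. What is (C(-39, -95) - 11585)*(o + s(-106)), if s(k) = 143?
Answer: 63993360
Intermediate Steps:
Y = ⅙ (Y = 2/(-2 + 14) = 2/12 = 2*(1/12) = ⅙ ≈ 0.16667)
z(g) = -48 (z(g) = 8*(-3*2) = 8*(-6) = -48)
C(E, R) = -8 (C(E, R) = -48*⅙ = -8)
o = -5663 (o = 9898 - 15561 = -5663)
(C(-39, -95) - 11585)*(o + s(-106)) = (-8 - 11585)*(-5663 + 143) = -11593*(-5520) = 63993360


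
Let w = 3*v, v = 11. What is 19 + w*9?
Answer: 316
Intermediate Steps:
w = 33 (w = 3*11 = 33)
19 + w*9 = 19 + 33*9 = 19 + 297 = 316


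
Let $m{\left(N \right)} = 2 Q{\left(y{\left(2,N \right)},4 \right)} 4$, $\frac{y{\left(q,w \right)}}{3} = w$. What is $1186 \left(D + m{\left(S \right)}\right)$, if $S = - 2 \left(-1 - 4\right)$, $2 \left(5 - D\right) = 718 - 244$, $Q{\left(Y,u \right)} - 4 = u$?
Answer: $-199248$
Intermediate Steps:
$y{\left(q,w \right)} = 3 w$
$Q{\left(Y,u \right)} = 4 + u$
$D = -232$ ($D = 5 - \frac{718 - 244}{2} = 5 - 237 = -232$)
$S = 10$ ($S = \left(-2\right) \left(-5\right) = 10$)
$m{\left(N \right)} = 64$ ($m{\left(N \right)} = 2 \left(4 + 4\right) 4 = 2 \cdot 8 \cdot 4 = 16 \cdot 4 = 64$)
$1186 \left(D + m{\left(S \right)}\right) = 1186 \left(-232 + 64\right) = 1186 \left(-168\right) = -199248$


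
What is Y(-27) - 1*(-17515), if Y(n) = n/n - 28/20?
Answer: 87573/5 ≈ 17515.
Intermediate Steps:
Y(n) = -⅖ (Y(n) = 1 - 28*1/20 = 1 - 7/5 = -⅖)
Y(-27) - 1*(-17515) = -⅖ - 1*(-17515) = -⅖ + 17515 = 87573/5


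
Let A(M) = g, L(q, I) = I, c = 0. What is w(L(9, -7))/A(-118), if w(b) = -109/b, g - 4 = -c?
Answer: 109/28 ≈ 3.8929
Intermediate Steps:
g = 4 (g = 4 - 1*0 = 4 + 0 = 4)
A(M) = 4
w(L(9, -7))/A(-118) = -109/(-7)/4 = -109*(-1/7)*(1/4) = (109/7)*(1/4) = 109/28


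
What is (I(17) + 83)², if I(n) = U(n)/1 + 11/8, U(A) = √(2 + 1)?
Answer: 455817/64 + 675*√3/4 ≈ 7414.4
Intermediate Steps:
U(A) = √3
I(n) = 11/8 + √3 (I(n) = √3/1 + 11/8 = √3*1 + 11*(⅛) = √3 + 11/8 = 11/8 + √3)
(I(17) + 83)² = ((11/8 + √3) + 83)² = (675/8 + √3)²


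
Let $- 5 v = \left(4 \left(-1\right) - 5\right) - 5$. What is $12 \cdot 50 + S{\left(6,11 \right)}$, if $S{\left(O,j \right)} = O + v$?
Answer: $\frac{3044}{5} \approx 608.8$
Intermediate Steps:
$v = \frac{14}{5}$ ($v = - \frac{\left(4 \left(-1\right) - 5\right) - 5}{5} = - \frac{\left(-4 - 5\right) - 5}{5} = - \frac{-9 - 5}{5} = \left(- \frac{1}{5}\right) \left(-14\right) = \frac{14}{5} \approx 2.8$)
$S{\left(O,j \right)} = \frac{14}{5} + O$ ($S{\left(O,j \right)} = O + \frac{14}{5} = \frac{14}{5} + O$)
$12 \cdot 50 + S{\left(6,11 \right)} = 12 \cdot 50 + \left(\frac{14}{5} + 6\right) = 600 + \frac{44}{5} = \frac{3044}{5}$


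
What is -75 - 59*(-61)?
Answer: 3524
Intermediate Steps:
-75 - 59*(-61) = -75 + 3599 = 3524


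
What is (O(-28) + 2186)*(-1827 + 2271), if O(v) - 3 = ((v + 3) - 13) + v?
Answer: 942612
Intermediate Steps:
O(v) = -7 + 2*v (O(v) = 3 + (((v + 3) - 13) + v) = 3 + (((3 + v) - 13) + v) = 3 + ((-10 + v) + v) = 3 + (-10 + 2*v) = -7 + 2*v)
(O(-28) + 2186)*(-1827 + 2271) = ((-7 + 2*(-28)) + 2186)*(-1827 + 2271) = ((-7 - 56) + 2186)*444 = (-63 + 2186)*444 = 2123*444 = 942612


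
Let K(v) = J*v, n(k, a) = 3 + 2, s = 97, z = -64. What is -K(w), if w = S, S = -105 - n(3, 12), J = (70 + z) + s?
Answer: 11330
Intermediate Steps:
n(k, a) = 5
J = 103 (J = (70 - 64) + 97 = 6 + 97 = 103)
S = -110 (S = -105 - 1*5 = -105 - 5 = -110)
w = -110
K(v) = 103*v
-K(w) = -103*(-110) = -1*(-11330) = 11330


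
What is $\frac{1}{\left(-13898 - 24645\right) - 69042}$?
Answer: $- \frac{1}{107585} \approx -9.295 \cdot 10^{-6}$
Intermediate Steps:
$\frac{1}{\left(-13898 - 24645\right) - 69042} = \frac{1}{-38543 - 69042} = \frac{1}{-107585} = - \frac{1}{107585}$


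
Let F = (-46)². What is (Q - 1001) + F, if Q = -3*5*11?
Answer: 950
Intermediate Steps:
Q = -165 (Q = -15*11 = -165)
F = 2116
(Q - 1001) + F = (-165 - 1001) + 2116 = -1166 + 2116 = 950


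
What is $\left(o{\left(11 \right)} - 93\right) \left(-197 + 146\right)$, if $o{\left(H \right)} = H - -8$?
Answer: $3774$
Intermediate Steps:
$o{\left(H \right)} = 8 + H$ ($o{\left(H \right)} = H + 8 = 8 + H$)
$\left(o{\left(11 \right)} - 93\right) \left(-197 + 146\right) = \left(\left(8 + 11\right) - 93\right) \left(-197 + 146\right) = \left(19 - 93\right) \left(-51\right) = \left(-74\right) \left(-51\right) = 3774$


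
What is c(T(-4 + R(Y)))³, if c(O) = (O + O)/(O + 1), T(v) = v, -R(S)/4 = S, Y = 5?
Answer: 110592/12167 ≈ 9.0895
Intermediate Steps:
R(S) = -4*S
c(O) = 2*O/(1 + O) (c(O) = (2*O)/(1 + O) = 2*O/(1 + O))
c(T(-4 + R(Y)))³ = (2*(-4 - 4*5)/(1 + (-4 - 4*5)))³ = (2*(-4 - 20)/(1 + (-4 - 20)))³ = (2*(-24)/(1 - 24))³ = (2*(-24)/(-23))³ = (2*(-24)*(-1/23))³ = (48/23)³ = 110592/12167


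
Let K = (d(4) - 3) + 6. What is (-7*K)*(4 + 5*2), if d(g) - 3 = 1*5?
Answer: -1078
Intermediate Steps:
d(g) = 8 (d(g) = 3 + 1*5 = 3 + 5 = 8)
K = 11 (K = (8 - 3) + 6 = 5 + 6 = 11)
(-7*K)*(4 + 5*2) = (-7*11)*(4 + 5*2) = -77*(4 + 10) = -77*14 = -1078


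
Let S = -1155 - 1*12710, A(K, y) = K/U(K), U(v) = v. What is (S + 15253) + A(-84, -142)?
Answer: 1389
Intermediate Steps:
A(K, y) = 1 (A(K, y) = K/K = 1)
S = -13865 (S = -1155 - 12710 = -13865)
(S + 15253) + A(-84, -142) = (-13865 + 15253) + 1 = 1388 + 1 = 1389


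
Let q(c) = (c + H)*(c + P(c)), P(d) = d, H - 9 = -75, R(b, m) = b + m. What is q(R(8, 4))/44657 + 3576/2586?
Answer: 26056996/19247167 ≈ 1.3538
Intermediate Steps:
H = -66 (H = 9 - 75 = -66)
q(c) = 2*c*(-66 + c) (q(c) = (c - 66)*(c + c) = (-66 + c)*(2*c) = 2*c*(-66 + c))
q(R(8, 4))/44657 + 3576/2586 = (2*(8 + 4)*(-66 + (8 + 4)))/44657 + 3576/2586 = (2*12*(-66 + 12))*(1/44657) + 3576*(1/2586) = (2*12*(-54))*(1/44657) + 596/431 = -1296*1/44657 + 596/431 = -1296/44657 + 596/431 = 26056996/19247167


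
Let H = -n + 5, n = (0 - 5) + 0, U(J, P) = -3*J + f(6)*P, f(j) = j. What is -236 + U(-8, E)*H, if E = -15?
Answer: -896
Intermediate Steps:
U(J, P) = -3*J + 6*P
n = -5 (n = -5 + 0 = -5)
H = 10 (H = -1*(-5) + 5 = 5 + 5 = 10)
-236 + U(-8, E)*H = -236 + (-3*(-8) + 6*(-15))*10 = -236 + (24 - 90)*10 = -236 - 66*10 = -236 - 660 = -896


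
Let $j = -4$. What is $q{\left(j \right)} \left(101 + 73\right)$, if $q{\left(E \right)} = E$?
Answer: $-696$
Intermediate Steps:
$q{\left(j \right)} \left(101 + 73\right) = - 4 \left(101 + 73\right) = \left(-4\right) 174 = -696$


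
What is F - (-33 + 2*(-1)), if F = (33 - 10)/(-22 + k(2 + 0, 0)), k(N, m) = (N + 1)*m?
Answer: 747/22 ≈ 33.955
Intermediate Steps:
k(N, m) = m*(1 + N) (k(N, m) = (1 + N)*m = m*(1 + N))
F = -23/22 (F = (33 - 10)/(-22 + 0*(1 + (2 + 0))) = 23/(-22 + 0*(1 + 2)) = 23/(-22 + 0*3) = 23/(-22 + 0) = 23/(-22) = -1/22*23 = -23/22 ≈ -1.0455)
F - (-33 + 2*(-1)) = -23/22 - (-33 + 2*(-1)) = -23/22 - (-33 - 2) = -23/22 - 1*(-35) = -23/22 + 35 = 747/22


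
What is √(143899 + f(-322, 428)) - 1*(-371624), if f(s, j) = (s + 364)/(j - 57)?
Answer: 371624 + √404212609/53 ≈ 3.7200e+5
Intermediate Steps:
f(s, j) = (364 + s)/(-57 + j)
√(143899 + f(-322, 428)) - 1*(-371624) = √(143899 + (364 - 322)/(-57 + 428)) - 1*(-371624) = √(143899 + 42/371) + 371624 = √(143899 + (1/371)*42) + 371624 = √(143899 + 6/53) + 371624 = √(7626653/53) + 371624 = √404212609/53 + 371624 = 371624 + √404212609/53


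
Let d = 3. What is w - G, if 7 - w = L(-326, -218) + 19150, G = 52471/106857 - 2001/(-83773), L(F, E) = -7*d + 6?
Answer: -447084409556/23372667 ≈ -19129.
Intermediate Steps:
L(F, E) = -15 (L(F, E) = -7*3 + 6 = -21 + 6 = -15)
G = 12035180/23372667 (G = 52471*(1/106857) - 2001*(-1/83773) = 137/279 + 2001/83773 = 12035180/23372667 ≈ 0.51493)
w = -19128 (w = 7 - (-15 + 19150) = 7 - 1*19135 = 7 - 19135 = -19128)
w - G = -19128 - 1*12035180/23372667 = -19128 - 12035180/23372667 = -447084409556/23372667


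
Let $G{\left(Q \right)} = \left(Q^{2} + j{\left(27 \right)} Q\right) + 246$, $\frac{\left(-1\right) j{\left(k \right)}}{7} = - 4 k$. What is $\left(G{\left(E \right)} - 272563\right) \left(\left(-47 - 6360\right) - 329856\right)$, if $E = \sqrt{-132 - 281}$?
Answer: $91709007990 - 254214828 i \sqrt{413} \approx 9.1709 \cdot 10^{10} - 5.1663 \cdot 10^{9} i$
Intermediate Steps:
$j{\left(k \right)} = 28 k$ ($j{\left(k \right)} = - 7 \left(- 4 k\right) = 28 k$)
$E = i \sqrt{413}$ ($E = \sqrt{-413} = i \sqrt{413} \approx 20.322 i$)
$G{\left(Q \right)} = 246 + Q^{2} + 756 Q$ ($G{\left(Q \right)} = \left(Q^{2} + 28 \cdot 27 Q\right) + 246 = \left(Q^{2} + 756 Q\right) + 246 = 246 + Q^{2} + 756 Q$)
$\left(G{\left(E \right)} - 272563\right) \left(\left(-47 - 6360\right) - 329856\right) = \left(\left(246 + \left(i \sqrt{413}\right)^{2} + 756 i \sqrt{413}\right) - 272563\right) \left(\left(-47 - 6360\right) - 329856\right) = \left(\left(246 - 413 + 756 i \sqrt{413}\right) - 272563\right) \left(\left(-47 - 6360\right) - 329856\right) = \left(\left(-167 + 756 i \sqrt{413}\right) - 272563\right) \left(-6407 - 329856\right) = \left(-272730 + 756 i \sqrt{413}\right) \left(-336263\right) = 91709007990 - 254214828 i \sqrt{413}$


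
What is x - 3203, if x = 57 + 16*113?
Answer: -1338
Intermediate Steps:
x = 1865 (x = 57 + 1808 = 1865)
x - 3203 = 1865 - 3203 = -1338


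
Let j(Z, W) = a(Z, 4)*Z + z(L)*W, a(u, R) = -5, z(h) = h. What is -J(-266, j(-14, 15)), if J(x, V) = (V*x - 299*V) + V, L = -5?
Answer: -2820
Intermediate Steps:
j(Z, W) = -5*W - 5*Z (j(Z, W) = -5*Z - 5*W = -5*W - 5*Z)
J(x, V) = -298*V + V*x (J(x, V) = (-299*V + V*x) + V = -298*V + V*x)
-J(-266, j(-14, 15)) = -(-5*15 - 5*(-14))*(-298 - 266) = -(-75 + 70)*(-564) = -(-5)*(-564) = -1*2820 = -2820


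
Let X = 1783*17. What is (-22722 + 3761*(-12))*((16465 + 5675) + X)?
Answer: -3559010154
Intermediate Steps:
X = 30311
(-22722 + 3761*(-12))*((16465 + 5675) + X) = (-22722 + 3761*(-12))*((16465 + 5675) + 30311) = (-22722 - 45132)*(22140 + 30311) = -67854*52451 = -3559010154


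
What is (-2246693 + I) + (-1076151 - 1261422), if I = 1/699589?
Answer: -3207102066673/699589 ≈ -4.5843e+6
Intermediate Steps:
I = 1/699589 ≈ 1.4294e-6
(-2246693 + I) + (-1076151 - 1261422) = (-2246693 + 1/699589) + (-1076151 - 1261422) = -1571761709176/699589 - 2337573 = -3207102066673/699589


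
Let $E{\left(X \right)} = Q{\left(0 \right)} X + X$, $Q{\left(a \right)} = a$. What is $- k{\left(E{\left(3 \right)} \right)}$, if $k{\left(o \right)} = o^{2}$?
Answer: $-9$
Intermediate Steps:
$E{\left(X \right)} = X$ ($E{\left(X \right)} = 0 X + X = 0 + X = X$)
$- k{\left(E{\left(3 \right)} \right)} = - 3^{2} = \left(-1\right) 9 = -9$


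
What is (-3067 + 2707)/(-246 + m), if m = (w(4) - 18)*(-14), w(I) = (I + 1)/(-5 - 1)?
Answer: -1080/53 ≈ -20.377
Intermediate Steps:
w(I) = -⅙ - I/6 (w(I) = (1 + I)/(-6) = (1 + I)*(-⅙) = -⅙ - I/6)
m = 791/3 (m = ((-⅙ - ⅙*4) - 18)*(-14) = ((-⅙ - ⅔) - 18)*(-14) = (-⅚ - 18)*(-14) = -113/6*(-14) = 791/3 ≈ 263.67)
(-3067 + 2707)/(-246 + m) = (-3067 + 2707)/(-246 + 791/3) = -360/53/3 = -360*3/53 = -1080/53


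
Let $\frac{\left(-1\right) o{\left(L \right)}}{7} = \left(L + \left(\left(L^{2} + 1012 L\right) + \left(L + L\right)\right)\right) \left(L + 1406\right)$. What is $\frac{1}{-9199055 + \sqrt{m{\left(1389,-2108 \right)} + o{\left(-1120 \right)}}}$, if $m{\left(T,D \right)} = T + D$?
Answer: $- \frac{9199055}{84622848328944} - \frac{i \sqrt{235435919}}{84622848328944} \approx -1.0871 \cdot 10^{-7} - 1.8132 \cdot 10^{-10} i$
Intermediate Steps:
$m{\left(T,D \right)} = D + T$
$o{\left(L \right)} = - 7 \left(1406 + L\right) \left(L^{2} + 1015 L\right)$ ($o{\left(L \right)} = - 7 \left(L + \left(\left(L^{2} + 1012 L\right) + \left(L + L\right)\right)\right) \left(L + 1406\right) = - 7 \left(L + \left(\left(L^{2} + 1012 L\right) + 2 L\right)\right) \left(1406 + L\right) = - 7 \left(L + \left(L^{2} + 1014 L\right)\right) \left(1406 + L\right) = - 7 \left(L^{2} + 1015 L\right) \left(1406 + L\right) = - 7 \left(1406 + L\right) \left(L^{2} + 1015 L\right)$)
$\frac{1}{-9199055 + \sqrt{m{\left(1389,-2108 \right)} + o{\left(-1120 \right)}}} = \frac{1}{-9199055 + \sqrt{\left(-2108 + 1389\right) - - 7840 \left(1427090 + \left(-1120\right)^{2} + 2421 \left(-1120\right)\right)}} = \frac{1}{-9199055 + \sqrt{-719 - - 7840 \left(1427090 + 1254400 - 2711520\right)}} = \frac{1}{-9199055 + \sqrt{-719 - \left(-7840\right) \left(-30030\right)}} = \frac{1}{-9199055 + \sqrt{-719 - 235435200}} = \frac{1}{-9199055 + \sqrt{-235435919}} = \frac{1}{-9199055 + i \sqrt{235435919}}$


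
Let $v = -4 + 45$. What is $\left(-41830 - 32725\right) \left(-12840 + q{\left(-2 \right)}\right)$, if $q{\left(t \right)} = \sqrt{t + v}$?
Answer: $957286200 - 74555 \sqrt{39} \approx 9.5682 \cdot 10^{8}$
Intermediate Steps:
$v = 41$
$q{\left(t \right)} = \sqrt{41 + t}$ ($q{\left(t \right)} = \sqrt{t + 41} = \sqrt{41 + t}$)
$\left(-41830 - 32725\right) \left(-12840 + q{\left(-2 \right)}\right) = \left(-41830 - 32725\right) \left(-12840 + \sqrt{41 - 2}\right) = - 74555 \left(-12840 + \sqrt{39}\right) = 957286200 - 74555 \sqrt{39}$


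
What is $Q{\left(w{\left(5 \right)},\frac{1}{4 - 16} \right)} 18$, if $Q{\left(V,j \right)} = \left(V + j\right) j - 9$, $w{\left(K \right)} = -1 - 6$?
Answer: $- \frac{1211}{8} \approx -151.38$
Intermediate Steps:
$w{\left(K \right)} = -7$ ($w{\left(K \right)} = -1 - 6 = -7$)
$Q{\left(V,j \right)} = -9 + j \left(V + j\right)$ ($Q{\left(V,j \right)} = j \left(V + j\right) - 9 = -9 + j \left(V + j\right)$)
$Q{\left(w{\left(5 \right)},\frac{1}{4 - 16} \right)} 18 = \left(-9 + \left(\frac{1}{4 - 16}\right)^{2} - \frac{7}{4 - 16}\right) 18 = \left(-9 + \left(\frac{1}{-12}\right)^{2} - \frac{7}{-12}\right) 18 = \left(-9 + \left(- \frac{1}{12}\right)^{2} - - \frac{7}{12}\right) 18 = \left(-9 + \frac{1}{144} + \frac{7}{12}\right) 18 = \left(- \frac{1211}{144}\right) 18 = - \frac{1211}{8}$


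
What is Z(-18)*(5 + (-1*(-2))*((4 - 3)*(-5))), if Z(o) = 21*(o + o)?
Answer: 3780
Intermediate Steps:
Z(o) = 42*o (Z(o) = 21*(2*o) = 42*o)
Z(-18)*(5 + (-1*(-2))*((4 - 3)*(-5))) = (42*(-18))*(5 + (-1*(-2))*((4 - 3)*(-5))) = -756*(5 + 2*(1*(-5))) = -756*(5 + 2*(-5)) = -756*(5 - 10) = -756*(-5) = 3780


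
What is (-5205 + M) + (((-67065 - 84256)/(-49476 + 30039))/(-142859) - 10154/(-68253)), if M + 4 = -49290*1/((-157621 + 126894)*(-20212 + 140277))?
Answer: -7357528100063527228409320/1412504929994792416651 ≈ -5208.9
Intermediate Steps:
M = -2951379946/737847451 (M = -4 - 49290*1/((-157621 + 126894)*(-20212 + 140277)) = -4 - 49290/(120065*(-30727)) = -4 - 49290/(-3689237255) = -4 - 49290*(-1/3689237255) = -4 + 9858/737847451 = -2951379946/737847451 ≈ -4.0000)
(-5205 + M) + (((-67065 - 84256)/(-49476 + 30039))/(-142859) - 10154/(-68253)) = (-5205 - 2951379946/737847451) + (((-67065 - 84256)/(-49476 + 30039))/(-142859) - 10154/(-68253)) = -3843447362401/737847451 + (-151321/(-19437)*(-1/142859) - 10154*(-1/68253)) = -3843447362401/737847451 + (-151321*(-1/19437)*(-1/142859) + 10154/68253) = -3843447362401/737847451 + ((151321/19437)*(-1/142859) + 10154/68253) = -3843447362401/737847451 + (-151321/2776750383 + 10154/68253) = -3843447362401/737847451 + 3131643919641/21057949321211 = -7357528100063527228409320/1412504929994792416651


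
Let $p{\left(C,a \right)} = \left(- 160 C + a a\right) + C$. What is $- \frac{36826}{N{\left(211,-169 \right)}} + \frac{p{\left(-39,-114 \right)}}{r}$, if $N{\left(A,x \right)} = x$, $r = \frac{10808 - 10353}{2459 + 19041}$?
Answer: $\frac{1073370082}{1183} \approx 9.0733 \cdot 10^{5}$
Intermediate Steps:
$r = \frac{91}{4300}$ ($r = \frac{455}{21500} = 455 \cdot \frac{1}{21500} = \frac{91}{4300} \approx 0.021163$)
$p{\left(C,a \right)} = a^{2} - 159 C$ ($p{\left(C,a \right)} = \left(- 160 C + a^{2}\right) + C = \left(a^{2} - 160 C\right) + C = a^{2} - 159 C$)
$- \frac{36826}{N{\left(211,-169 \right)}} + \frac{p{\left(-39,-114 \right)}}{r} = - \frac{36826}{-169} + \frac{\left(-114\right)^{2} - -6201}{\frac{91}{4300}} = \left(-36826\right) \left(- \frac{1}{169}\right) + \left(12996 + 6201\right) \frac{4300}{91} = \frac{36826}{169} + 19197 \cdot \frac{4300}{91} = \frac{36826}{169} + \frac{82547100}{91} = \frac{1073370082}{1183}$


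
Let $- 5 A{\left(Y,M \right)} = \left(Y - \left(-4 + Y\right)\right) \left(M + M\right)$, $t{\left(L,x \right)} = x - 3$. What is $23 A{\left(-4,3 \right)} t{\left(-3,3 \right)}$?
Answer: $0$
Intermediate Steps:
$t{\left(L,x \right)} = -3 + x$
$A{\left(Y,M \right)} = - \frac{8 M}{5}$ ($A{\left(Y,M \right)} = - \frac{\left(Y - \left(-4 + Y\right)\right) \left(M + M\right)}{5} = - \frac{4 \cdot 2 M}{5} = - \frac{8 M}{5}$)
$23 A{\left(-4,3 \right)} t{\left(-3,3 \right)} = 23 \left(\left(- \frac{8}{5}\right) 3\right) \left(-3 + 3\right) = 23 \left(- \frac{24}{5}\right) 0 = \left(- \frac{552}{5}\right) 0 = 0$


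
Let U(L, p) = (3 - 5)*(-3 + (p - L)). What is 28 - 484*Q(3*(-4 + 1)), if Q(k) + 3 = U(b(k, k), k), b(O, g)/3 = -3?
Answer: -1424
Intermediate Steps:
b(O, g) = -9 (b(O, g) = 3*(-3) = -9)
U(L, p) = 6 - 2*p + 2*L (U(L, p) = -2*(-3 + p - L) = 6 - 2*p + 2*L)
Q(k) = -15 - 2*k (Q(k) = -3 + (6 - 2*k + 2*(-9)) = -3 + (6 - 2*k - 18) = -3 + (-12 - 2*k) = -15 - 2*k)
28 - 484*Q(3*(-4 + 1)) = 28 - 484*(-15 - 6*(-4 + 1)) = 28 - 484*(-15 - 6*(-3)) = 28 - 484*(-15 - 2*(-9)) = 28 - 484*(-15 + 18) = 28 - 484*3 = 28 - 1452 = -1424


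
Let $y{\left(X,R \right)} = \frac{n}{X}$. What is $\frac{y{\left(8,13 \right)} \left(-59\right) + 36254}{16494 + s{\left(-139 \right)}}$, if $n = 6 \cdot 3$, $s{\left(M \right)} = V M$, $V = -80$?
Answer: $\frac{144485}{110456} \approx 1.3081$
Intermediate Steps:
$s{\left(M \right)} = - 80 M$
$n = 18$
$y{\left(X,R \right)} = \frac{18}{X}$
$\frac{y{\left(8,13 \right)} \left(-59\right) + 36254}{16494 + s{\left(-139 \right)}} = \frac{\frac{18}{8} \left(-59\right) + 36254}{16494 - -11120} = \frac{18 \cdot \frac{1}{8} \left(-59\right) + 36254}{16494 + 11120} = \frac{\frac{9}{4} \left(-59\right) + 36254}{27614} = \left(- \frac{531}{4} + 36254\right) \frac{1}{27614} = \frac{144485}{4} \cdot \frac{1}{27614} = \frac{144485}{110456}$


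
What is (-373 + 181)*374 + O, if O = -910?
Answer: -72718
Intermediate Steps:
(-373 + 181)*374 + O = (-373 + 181)*374 - 910 = -192*374 - 910 = -71808 - 910 = -72718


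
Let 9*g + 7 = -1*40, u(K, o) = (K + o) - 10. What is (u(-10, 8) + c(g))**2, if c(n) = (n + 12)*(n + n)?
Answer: 44970436/6561 ≈ 6854.2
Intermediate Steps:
u(K, o) = -10 + K + o
g = -47/9 (g = -7/9 + (-1*40)/9 = -7/9 + (1/9)*(-40) = -7/9 - 40/9 = -47/9 ≈ -5.2222)
c(n) = 2*n*(12 + n) (c(n) = (12 + n)*(2*n) = 2*n*(12 + n))
(u(-10, 8) + c(g))**2 = ((-10 - 10 + 8) + 2*(-47/9)*(12 - 47/9))**2 = (-12 + 2*(-47/9)*(61/9))**2 = (-12 - 5734/81)**2 = (-6706/81)**2 = 44970436/6561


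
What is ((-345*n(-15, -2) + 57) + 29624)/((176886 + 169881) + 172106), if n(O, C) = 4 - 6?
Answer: 30371/518873 ≈ 0.058533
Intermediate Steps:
n(O, C) = -2
((-345*n(-15, -2) + 57) + 29624)/((176886 + 169881) + 172106) = ((-345*(-2) + 57) + 29624)/((176886 + 169881) + 172106) = ((690 + 57) + 29624)/(346767 + 172106) = (747 + 29624)/518873 = 30371*(1/518873) = 30371/518873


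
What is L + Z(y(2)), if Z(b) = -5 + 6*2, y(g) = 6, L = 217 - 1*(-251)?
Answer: 475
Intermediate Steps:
L = 468 (L = 217 + 251 = 468)
Z(b) = 7 (Z(b) = -5 + 12 = 7)
L + Z(y(2)) = 468 + 7 = 475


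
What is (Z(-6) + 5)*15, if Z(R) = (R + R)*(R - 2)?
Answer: 1515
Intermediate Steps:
Z(R) = 2*R*(-2 + R) (Z(R) = (2*R)*(-2 + R) = 2*R*(-2 + R))
(Z(-6) + 5)*15 = (2*(-6)*(-2 - 6) + 5)*15 = (2*(-6)*(-8) + 5)*15 = (96 + 5)*15 = 101*15 = 1515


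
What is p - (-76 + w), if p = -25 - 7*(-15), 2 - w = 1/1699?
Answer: 261647/1699 ≈ 154.00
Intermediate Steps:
w = 3397/1699 (w = 2 - 1/1699 = 3397/1699 ≈ 1.9994)
p = 80 (p = -25 + 105 = 80)
p - (-76 + w) = 80 - (-76 + 3397/1699) = 80 - 1*(-125727/1699) = 80 + 125727/1699 = 261647/1699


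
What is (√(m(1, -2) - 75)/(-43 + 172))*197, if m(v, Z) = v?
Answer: 197*I*√74/129 ≈ 13.137*I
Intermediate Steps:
(√(m(1, -2) - 75)/(-43 + 172))*197 = (√(1 - 75)/(-43 + 172))*197 = (√(-74)/129)*197 = ((I*√74)*(1/129))*197 = (I*√74/129)*197 = 197*I*√74/129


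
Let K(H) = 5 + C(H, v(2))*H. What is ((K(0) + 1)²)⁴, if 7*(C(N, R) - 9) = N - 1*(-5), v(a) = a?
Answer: 1679616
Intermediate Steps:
C(N, R) = 68/7 + N/7 (C(N, R) = 9 + (N - 1*(-5))/7 = 9 + (N + 5)/7 = 9 + (5 + N)/7 = 9 + (5/7 + N/7) = 68/7 + N/7)
K(H) = 5 + H*(68/7 + H/7) (K(H) = 5 + (68/7 + H/7)*H = 5 + H*(68/7 + H/7))
((K(0) + 1)²)⁴ = (((5 + (⅐)*0*(68 + 0)) + 1)²)⁴ = (((5 + (⅐)*0*68) + 1)²)⁴ = (((5 + 0) + 1)²)⁴ = ((5 + 1)²)⁴ = (6²)⁴ = 36⁴ = 1679616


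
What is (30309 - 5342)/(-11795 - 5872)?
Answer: -24967/17667 ≈ -1.4132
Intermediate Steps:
(30309 - 5342)/(-11795 - 5872) = 24967/(-17667) = 24967*(-1/17667) = -24967/17667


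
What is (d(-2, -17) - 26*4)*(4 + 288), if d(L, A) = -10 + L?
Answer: -33872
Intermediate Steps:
(d(-2, -17) - 26*4)*(4 + 288) = ((-10 - 2) - 26*4)*(4 + 288) = (-12 - 104)*292 = -116*292 = -33872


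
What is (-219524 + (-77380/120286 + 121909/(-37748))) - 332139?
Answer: -1252437144897239/2270277964 ≈ -5.5167e+5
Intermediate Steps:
(-219524 + (-77380/120286 + 121909/(-37748))) - 332139 = (-219524 + (-77380*1/120286 + 121909*(-1/37748))) - 332139 = (-219524 + (-38690/60143 - 121909/37748)) - 332139 = (-219524 - 8792443107/2270277964) - 332139 = -498389292212243/2270277964 - 332139 = -1252437144897239/2270277964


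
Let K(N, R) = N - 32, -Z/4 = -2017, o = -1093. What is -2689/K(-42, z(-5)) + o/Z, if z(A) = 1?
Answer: 10806985/298516 ≈ 36.202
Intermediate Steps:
Z = 8068 (Z = -4*(-2017) = 8068)
K(N, R) = -32 + N
-2689/K(-42, z(-5)) + o/Z = -2689/(-32 - 42) - 1093/8068 = -2689/(-74) - 1093*1/8068 = -2689*(-1/74) - 1093/8068 = 2689/74 - 1093/8068 = 10806985/298516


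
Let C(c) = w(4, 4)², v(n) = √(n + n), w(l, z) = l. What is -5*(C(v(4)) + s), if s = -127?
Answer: 555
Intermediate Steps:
v(n) = √2*√n (v(n) = √(2*n) = √2*√n)
C(c) = 16 (C(c) = 4² = 16)
-5*(C(v(4)) + s) = -5*(16 - 127) = -5*(-111) = 555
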